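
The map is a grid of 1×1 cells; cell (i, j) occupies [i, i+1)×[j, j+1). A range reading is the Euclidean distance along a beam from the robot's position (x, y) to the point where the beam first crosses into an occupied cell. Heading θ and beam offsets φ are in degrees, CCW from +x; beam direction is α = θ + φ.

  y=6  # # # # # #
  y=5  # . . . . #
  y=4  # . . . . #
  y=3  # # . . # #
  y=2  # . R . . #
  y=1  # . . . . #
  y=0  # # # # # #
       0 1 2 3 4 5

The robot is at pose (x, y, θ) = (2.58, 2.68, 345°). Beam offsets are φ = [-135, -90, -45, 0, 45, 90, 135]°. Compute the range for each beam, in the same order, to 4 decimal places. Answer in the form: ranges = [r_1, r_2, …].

ranges = [1.8244, 1.7393, 1.9399, 2.5054, 1.6397, 3.4371, 1.1600]

beam 1: φ=-135°, α=210°
  dir = (cos 210°, sin 210°) = (-0.8660, -0.5000); from cell (2,2)
  next x-line at t=0.6697, next y-line at t=1.3600; Δt_x=1.1547, Δt_y=2.0000
    x: enter (1,2) at t=0.6697
    y: enter (1,1) at t=1.3600
    x: enter (0,1) at t=1.8244 ← occupied
  → r_1 = 1.8244
beam 2: φ=-90°, α=255°
  dir = (cos 255°, sin 255°) = (-0.2588, -0.9659); from cell (2,2)
  next x-line at t=2.2409, next y-line at t=0.7040; Δt_x=3.8637, Δt_y=1.0353
    y: enter (2,1) at t=0.7040
    y: enter (2,0) at t=1.7393 ← occupied
  → r_2 = 1.7393
beam 3: φ=-45°, α=300°
  dir = (cos 300°, sin 300°) = (0.5000, -0.8660); from cell (2,2)
  next x-line at t=0.8400, next y-line at t=0.7852; Δt_x=2.0000, Δt_y=1.1547
    y: enter (2,1) at t=0.7852
    x: enter (3,1) at t=0.8400
    y: enter (3,0) at t=1.9399 ← occupied
  → r_3 = 1.9399
beam 4: φ=0°, α=345°
  dir = (cos 345°, sin 345°) = (0.9659, -0.2588); from cell (2,2)
  next x-line at t=0.4348, next y-line at t=2.6273; Δt_x=1.0353, Δt_y=3.8637
    x: enter (3,2) at t=0.4348
    x: enter (4,2) at t=1.4701
    x: enter (5,2) at t=2.5054 ← occupied
  → r_4 = 2.5054
beam 5: φ=45°, α=30°
  dir = (cos 30°, sin 30°) = (0.8660, 0.5000); from cell (2,2)
  next x-line at t=0.4850, next y-line at t=0.6400; Δt_x=1.1547, Δt_y=2.0000
    x: enter (3,2) at t=0.4850
    y: enter (3,3) at t=0.6400
    x: enter (4,3) at t=1.6397 ← occupied
  → r_5 = 1.6397
beam 6: φ=90°, α=75°
  dir = (cos 75°, sin 75°) = (0.2588, 0.9659); from cell (2,2)
  next x-line at t=1.6228, next y-line at t=0.3313; Δt_x=3.8637, Δt_y=1.0353
    y: enter (2,3) at t=0.3313
    y: enter (2,4) at t=1.3666
    x: enter (3,4) at t=1.6228
    y: enter (3,5) at t=2.4018
    y: enter (3,6) at t=3.4371 ← occupied
  → r_6 = 3.4371
beam 7: φ=135°, α=120°
  dir = (cos 120°, sin 120°) = (-0.5000, 0.8660); from cell (2,2)
  next x-line at t=1.1600, next y-line at t=0.3695; Δt_x=2.0000, Δt_y=1.1547
    y: enter (2,3) at t=0.3695
    x: enter (1,3) at t=1.1600 ← occupied
  → r_7 = 1.1600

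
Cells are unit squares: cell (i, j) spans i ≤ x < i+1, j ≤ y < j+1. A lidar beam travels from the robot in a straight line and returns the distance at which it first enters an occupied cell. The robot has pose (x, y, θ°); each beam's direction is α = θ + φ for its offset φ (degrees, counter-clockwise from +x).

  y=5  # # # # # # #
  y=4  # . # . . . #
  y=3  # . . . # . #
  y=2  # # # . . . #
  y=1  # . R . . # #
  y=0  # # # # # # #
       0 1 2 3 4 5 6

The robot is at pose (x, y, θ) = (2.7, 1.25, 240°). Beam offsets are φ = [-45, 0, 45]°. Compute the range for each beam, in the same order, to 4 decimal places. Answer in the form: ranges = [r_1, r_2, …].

ranges = [0.9659, 0.2887, 0.2588]

beam 1: φ=-45°, α=195°
  dir = (cos 195°, sin 195°) = (-0.9659, -0.2588); from cell (2,1)
  next x-line at t=0.7247, next y-line at t=0.9659; Δt_x=1.0353, Δt_y=3.8637
    x: enter (1,1) at t=0.7247
    y: enter (1,0) at t=0.9659 ← occupied
  → r_1 = 0.9659
beam 2: φ=0°, α=240°
  dir = (cos 240°, sin 240°) = (-0.5000, -0.8660); from cell (2,1)
  next x-line at t=1.4000, next y-line at t=0.2887; Δt_x=2.0000, Δt_y=1.1547
    y: enter (2,0) at t=0.2887 ← occupied
  → r_2 = 0.2887
beam 3: φ=45°, α=285°
  dir = (cos 285°, sin 285°) = (0.2588, -0.9659); from cell (2,1)
  next x-line at t=1.1591, next y-line at t=0.2588; Δt_x=3.8637, Δt_y=1.0353
    y: enter (2,0) at t=0.2588 ← occupied
  → r_3 = 0.2588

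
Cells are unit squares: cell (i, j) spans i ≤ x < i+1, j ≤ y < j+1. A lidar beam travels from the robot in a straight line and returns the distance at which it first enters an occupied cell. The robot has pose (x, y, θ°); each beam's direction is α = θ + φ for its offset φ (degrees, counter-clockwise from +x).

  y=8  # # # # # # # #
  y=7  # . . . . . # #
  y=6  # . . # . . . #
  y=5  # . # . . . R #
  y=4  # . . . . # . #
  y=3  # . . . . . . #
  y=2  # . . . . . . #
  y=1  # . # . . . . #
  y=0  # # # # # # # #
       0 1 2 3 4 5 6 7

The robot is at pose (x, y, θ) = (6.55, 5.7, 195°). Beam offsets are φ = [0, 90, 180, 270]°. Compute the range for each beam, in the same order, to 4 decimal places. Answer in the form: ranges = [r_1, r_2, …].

beam 1: φ=0°, α=195°
  dir = (cos 195°, sin 195°) = (-0.9659, -0.2588); from cell (6,5)
  next x-line at t=0.5694, next y-line at t=2.7046; Δt_x=1.0353, Δt_y=3.8637
    x: enter (5,5) at t=0.5694
    x: enter (4,5) at t=1.6047
    x: enter (3,5) at t=2.6400
    y: enter (3,4) at t=2.7046
    x: enter (2,4) at t=3.6752
    x: enter (1,4) at t=4.7105
    x: enter (0,4) at t=5.7458 ← occupied
  → r_1 = 5.7458
beam 2: φ=90°, α=285°
  dir = (cos 285°, sin 285°) = (0.2588, -0.9659); from cell (6,5)
  next x-line at t=1.7387, next y-line at t=0.7247; Δt_x=3.8637, Δt_y=1.0353
    y: enter (6,4) at t=0.7247
    x: enter (7,4) at t=1.7387 ← occupied
  → r_2 = 1.7387
beam 3: φ=180°, α=15°
  dir = (cos 15°, sin 15°) = (0.9659, 0.2588); from cell (6,5)
  next x-line at t=0.4659, next y-line at t=1.1591; Δt_x=1.0353, Δt_y=3.8637
    x: enter (7,5) at t=0.4659 ← occupied
  → r_3 = 0.4659
beam 4: φ=270°, α=105°
  dir = (cos 105°, sin 105°) = (-0.2588, 0.9659); from cell (6,5)
  next x-line at t=2.1250, next y-line at t=0.3106; Δt_x=3.8637, Δt_y=1.0353
    y: enter (6,6) at t=0.3106
    y: enter (6,7) at t=1.3459 ← occupied
  → r_4 = 1.3459

ranges = [5.7458, 1.7387, 0.4659, 1.3459]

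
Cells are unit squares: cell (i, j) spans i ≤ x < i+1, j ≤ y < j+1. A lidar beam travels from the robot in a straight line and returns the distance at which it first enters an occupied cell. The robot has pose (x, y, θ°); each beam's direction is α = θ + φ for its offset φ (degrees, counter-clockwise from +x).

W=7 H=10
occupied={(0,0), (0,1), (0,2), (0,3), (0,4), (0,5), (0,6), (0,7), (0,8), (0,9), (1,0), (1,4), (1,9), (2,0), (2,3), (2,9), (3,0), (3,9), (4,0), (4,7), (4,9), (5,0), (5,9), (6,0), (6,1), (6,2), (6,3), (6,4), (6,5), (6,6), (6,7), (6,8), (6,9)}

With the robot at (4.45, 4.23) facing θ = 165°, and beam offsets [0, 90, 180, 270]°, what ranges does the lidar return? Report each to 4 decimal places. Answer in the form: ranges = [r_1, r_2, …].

beam 1: φ=0°, α=165°
  d=(-0.9659,0.2588)  start (4,4)  tX=0.4659 tY=2.9751  stride 1/|dx|=1.0353 1/|dy|=3.8637
    cross x-line → (3,4), t=0.4659
    cross x-line → (2,4), t=1.5012
    cross x-line → (1,4), t=2.5364 (wall)
  → r_1 = 2.5364
beam 2: φ=90°, α=255°
  d=(-0.2588,-0.9659)  start (4,4)  tX=1.7387 tY=0.2381  stride 1/|dx|=3.8637 1/|dy|=1.0353
    cross y-line → (4,3), t=0.2381
    cross y-line → (4,2), t=1.2734
    cross x-line → (3,2), t=1.7387
    cross y-line → (3,1), t=2.3087
    cross y-line → (3,0), t=3.3439 (wall)
  → r_2 = 3.3439
beam 3: φ=180°, α=345°
  d=(0.9659,-0.2588)  start (4,4)  tX=0.5694 tY=0.8887  stride 1/|dx|=1.0353 1/|dy|=3.8637
    cross x-line → (5,4), t=0.5694
    cross y-line → (5,3), t=0.8887
    cross x-line → (6,3), t=1.6047 (wall)
  → r_3 = 1.6047
beam 4: φ=270°, α=75°
  d=(0.2588,0.9659)  start (4,4)  tX=2.1250 tY=0.7972  stride 1/|dx|=3.8637 1/|dy|=1.0353
    cross y-line → (4,5), t=0.7972
    cross y-line → (4,6), t=1.8324
    cross x-line → (5,6), t=2.1250
    cross y-line → (5,7), t=2.8677
    cross y-line → (5,8), t=3.9030
    cross y-line → (5,9), t=4.9383 (wall)
  → r_4 = 4.9383

ranges = [2.5364, 3.3439, 1.6047, 4.9383]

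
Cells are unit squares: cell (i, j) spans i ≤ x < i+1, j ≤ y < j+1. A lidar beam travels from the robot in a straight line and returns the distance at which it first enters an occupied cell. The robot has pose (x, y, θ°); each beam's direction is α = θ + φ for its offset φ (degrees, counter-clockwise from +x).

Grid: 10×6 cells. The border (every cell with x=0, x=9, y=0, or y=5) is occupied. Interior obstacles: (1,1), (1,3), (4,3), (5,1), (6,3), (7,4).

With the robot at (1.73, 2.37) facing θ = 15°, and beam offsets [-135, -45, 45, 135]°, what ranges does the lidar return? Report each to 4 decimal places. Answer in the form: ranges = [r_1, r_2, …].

ranges = [0.4272, 2.7400, 3.0369, 0.8429]

beam 1: φ=-135°, α=240°
  d=(-0.5000,-0.8660)  start (1,2)  tX=1.4600 tY=0.4272  stride 1/|dx|=2.0000 1/|dy|=1.1547
    cross y-line → (1,1), t=0.4272 (wall)
  → r_1 = 0.4272
beam 2: φ=-45°, α=330°
  d=(0.8660,-0.5000)  start (1,2)  tX=0.3118 tY=0.7400  stride 1/|dx|=1.1547 1/|dy|=2.0000
    cross x-line → (2,2), t=0.3118
    cross y-line → (2,1), t=0.7400
    cross x-line → (3,1), t=1.4665
    cross x-line → (4,1), t=2.6212
    cross y-line → (4,0), t=2.7400 (wall)
  → r_2 = 2.7400
beam 3: φ=45°, α=60°
  d=(0.5000,0.8660)  start (1,2)  tX=0.5400 tY=0.7275  stride 1/|dx|=2.0000 1/|dy|=1.1547
    cross x-line → (2,2), t=0.5400
    cross y-line → (2,3), t=0.7275
    cross y-line → (2,4), t=1.8822
    cross x-line → (3,4), t=2.5400
    cross y-line → (3,5), t=3.0369 (wall)
  → r_3 = 3.0369
beam 4: φ=135°, α=150°
  d=(-0.8660,0.5000)  start (1,2)  tX=0.8429 tY=1.2600  stride 1/|dx|=1.1547 1/|dy|=2.0000
    cross x-line → (0,2), t=0.8429 (wall)
  → r_4 = 0.8429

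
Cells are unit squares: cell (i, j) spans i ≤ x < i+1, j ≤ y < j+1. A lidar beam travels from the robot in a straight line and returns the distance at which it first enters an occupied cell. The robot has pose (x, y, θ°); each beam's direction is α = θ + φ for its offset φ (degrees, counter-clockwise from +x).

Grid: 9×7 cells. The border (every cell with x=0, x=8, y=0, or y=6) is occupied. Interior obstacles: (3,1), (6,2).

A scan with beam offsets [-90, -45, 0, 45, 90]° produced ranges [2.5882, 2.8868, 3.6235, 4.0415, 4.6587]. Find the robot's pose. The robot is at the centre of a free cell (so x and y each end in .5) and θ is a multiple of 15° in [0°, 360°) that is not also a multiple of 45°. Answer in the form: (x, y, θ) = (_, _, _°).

(x, y, θ) = (3.5, 4.5, 255°)

Enumerate (i+0.5, j+0.5, θ) over the 33 free cells and 16 admissible headings. For each, cast all 5 beams and compare to the given ranges.
  (7.5, 1.5, 240°): beam 1 = 1.0000 ≠ 2.5882 ✗
  (1.5, 1.5, 330°): beam 1 = 0.5774 ≠ 2.5882 ✗
  (5.5, 4.5, 105°): beam 2 = 1.7321 ≠ 2.8868 ✗
  …
  (3.5, 4.5, 255°): r_1=2.5882, r_2=2.8868, r_3=3.6235, r_4=4.0415, r_5=4.6587 — all match ✓
No second candidate reproduces the full scan.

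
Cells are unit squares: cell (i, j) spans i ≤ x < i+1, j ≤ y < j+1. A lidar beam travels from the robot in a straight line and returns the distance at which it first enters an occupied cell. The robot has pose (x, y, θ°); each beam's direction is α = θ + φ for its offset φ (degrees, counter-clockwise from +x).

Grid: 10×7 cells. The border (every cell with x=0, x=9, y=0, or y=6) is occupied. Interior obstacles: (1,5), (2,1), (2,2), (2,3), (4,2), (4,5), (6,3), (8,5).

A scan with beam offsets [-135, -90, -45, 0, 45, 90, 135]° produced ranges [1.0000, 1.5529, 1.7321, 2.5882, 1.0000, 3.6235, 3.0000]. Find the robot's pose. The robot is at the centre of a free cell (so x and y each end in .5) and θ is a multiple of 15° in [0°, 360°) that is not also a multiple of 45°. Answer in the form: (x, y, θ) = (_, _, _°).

Enumerate (i+0.5, j+0.5, θ) over the 32 free cells and 16 admissible headings. For each, cast all 7 beams and compare to the given ranges.
  (6.5, 1.5, 300°): beam 1 = 1.9319 ≠ 1.0000 ✗
  (5.5, 4.5, 165°): beam 1 = 2.8868 ≠ 1.0000 ✗
  (5.5, 2.5, 75°): beam 1 = 1.7321 ≠ 1.0000 ✗
  …
  (7.5, 4.5, 165°): r_1=1.0000, r_2=1.5529, r_3=1.7321, r_4=2.5882, r_5=1.0000, r_6=3.6235, r_7=3.0000 — all match ✓
Unique over the lattice → pose = (7.5, 4.5, 165°).

(x, y, θ) = (7.5, 4.5, 165°)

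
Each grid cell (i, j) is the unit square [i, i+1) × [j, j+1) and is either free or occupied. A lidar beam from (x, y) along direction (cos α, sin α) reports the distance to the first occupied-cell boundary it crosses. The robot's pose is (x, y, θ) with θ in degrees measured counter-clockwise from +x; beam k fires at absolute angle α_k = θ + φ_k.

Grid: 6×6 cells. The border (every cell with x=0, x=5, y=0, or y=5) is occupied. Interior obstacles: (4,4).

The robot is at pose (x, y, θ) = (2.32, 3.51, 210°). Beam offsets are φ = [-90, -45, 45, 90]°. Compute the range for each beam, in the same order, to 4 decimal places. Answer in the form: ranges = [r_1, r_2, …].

beam 1: φ=-90°, α=120°
  cosα=-0.5000 sinα=0.8660 | (2,3) | tMaxX 0.6400 tMaxY 0.5658 | tΔX 2.0000 tΔY 1.1547
    t=0.5658 [y] (2,4)
    t=0.6400 [x] (1,4)
    t=1.7205 [y] (1,5) — stop
  → r_1 = 1.7205
beam 2: φ=-45°, α=165°
  cosα=-0.9659 sinα=0.2588 | (2,3) | tMaxX 0.3313 tMaxY 1.8932 | tΔX 1.0353 tΔY 3.8637
    t=0.3313 [x] (1,3)
    t=1.3666 [x] (0,3) — stop
  → r_2 = 1.3666
beam 3: φ=45°, α=255°
  cosα=-0.2588 sinα=-0.9659 | (2,3) | tMaxX 1.2364 tMaxY 0.5280 | tΔX 3.8637 tΔY 1.0353
    t=0.5280 [y] (2,2)
    t=1.2364 [x] (1,2)
    t=1.5633 [y] (1,1)
    t=2.5985 [y] (1,0) — stop
  → r_3 = 2.5985
beam 4: φ=90°, α=300°
  cosα=0.5000 sinα=-0.8660 | (2,3) | tMaxX 1.3600 tMaxY 0.5889 | tΔX 2.0000 tΔY 1.1547
    t=0.5889 [y] (2,2)
    t=1.3600 [x] (3,2)
    t=1.7436 [y] (3,1)
    t=2.8983 [y] (3,0) — stop
  → r_4 = 2.8983

ranges = [1.7205, 1.3666, 2.5985, 2.8983]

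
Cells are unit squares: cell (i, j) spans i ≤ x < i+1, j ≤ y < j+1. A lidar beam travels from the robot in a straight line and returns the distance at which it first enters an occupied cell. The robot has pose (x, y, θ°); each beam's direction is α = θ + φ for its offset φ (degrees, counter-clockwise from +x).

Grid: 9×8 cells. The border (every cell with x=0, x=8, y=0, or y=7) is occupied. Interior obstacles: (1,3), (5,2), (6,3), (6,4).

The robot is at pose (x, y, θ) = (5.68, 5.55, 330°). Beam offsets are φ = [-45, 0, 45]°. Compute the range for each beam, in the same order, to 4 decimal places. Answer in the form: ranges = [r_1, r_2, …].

ranges = [1.2364, 1.1000, 2.4018]

beam 1: φ=-45°, α=285°
  direction (0.2588, -0.9659); cell (5,5); t to first gridline: x 1.2364, y 0.5694 (then +3.8637 / +1.0353)
    (5,4) via y @ 0.5694
    (6,4) via x @ 1.2364  # hit
  → r_1 = 1.2364
beam 2: φ=0°, α=330°
  direction (0.8660, -0.5000); cell (5,5); t to first gridline: x 0.3695, y 1.1000 (then +1.1547 / +2.0000)
    (6,5) via x @ 0.3695
    (6,4) via y @ 1.1000  # hit
  → r_2 = 1.1000
beam 3: φ=45°, α=15°
  direction (0.9659, 0.2588); cell (5,5); t to first gridline: x 0.3313, y 1.7387 (then +1.0353 / +3.8637)
    (6,5) via x @ 0.3313
    (7,5) via x @ 1.3666
    (7,6) via y @ 1.7387
    (8,6) via x @ 2.4018  # hit
  → r_3 = 2.4018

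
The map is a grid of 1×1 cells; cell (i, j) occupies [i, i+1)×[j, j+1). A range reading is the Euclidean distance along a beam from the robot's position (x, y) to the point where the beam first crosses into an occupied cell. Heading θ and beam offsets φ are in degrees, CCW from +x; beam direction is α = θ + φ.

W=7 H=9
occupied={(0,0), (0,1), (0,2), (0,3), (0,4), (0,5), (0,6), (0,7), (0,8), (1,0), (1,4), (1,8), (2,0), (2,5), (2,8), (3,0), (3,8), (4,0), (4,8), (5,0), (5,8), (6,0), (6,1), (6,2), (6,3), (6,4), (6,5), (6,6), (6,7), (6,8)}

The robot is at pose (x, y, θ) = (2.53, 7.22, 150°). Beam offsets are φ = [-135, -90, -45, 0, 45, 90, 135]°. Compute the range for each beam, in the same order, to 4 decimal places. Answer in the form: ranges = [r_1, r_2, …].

ranges = [3.0137, 0.9007, 0.8075, 1.5600, 1.5840, 2.5634, 1.2630]

beam 1: φ=-135°, α=15°
  direction (0.9659, 0.2588); cell (2,7); t to first gridline: x 0.4866, y 3.0137 (then +1.0353 / +3.8637)
    (3,7) via x @ 0.4866
    (4,7) via x @ 1.5219
    (5,7) via x @ 2.5571
    (5,8) via y @ 3.0137  # hit
  → r_1 = 3.0137
beam 2: φ=-90°, α=60°
  direction (0.5000, 0.8660); cell (2,7); t to first gridline: x 0.9400, y 0.9007 (then +2.0000 / +1.1547)
    (2,8) via y @ 0.9007  # hit
  → r_2 = 0.9007
beam 3: φ=-45°, α=105°
  direction (-0.2588, 0.9659); cell (2,7); t to first gridline: x 2.0478, y 0.8075 (then +3.8637 / +1.0353)
    (2,8) via y @ 0.8075  # hit
  → r_3 = 0.8075
beam 4: φ=0°, α=150°
  direction (-0.8660, 0.5000); cell (2,7); t to first gridline: x 0.6120, y 1.5600 (then +1.1547 / +2.0000)
    (1,7) via x @ 0.6120
    (1,8) via y @ 1.5600  # hit
  → r_4 = 1.5600
beam 5: φ=45°, α=195°
  direction (-0.9659, -0.2588); cell (2,7); t to first gridline: x 0.5487, y 0.8500 (then +1.0353 / +3.8637)
    (1,7) via x @ 0.5487
    (1,6) via y @ 0.8500
    (0,6) via x @ 1.5840  # hit
  → r_5 = 1.5840
beam 6: φ=90°, α=240°
  direction (-0.5000, -0.8660); cell (2,7); t to first gridline: x 1.0600, y 0.2540 (then +2.0000 / +1.1547)
    (2,6) via y @ 0.2540
    (1,6) via x @ 1.0600
    (1,5) via y @ 1.4087
    (1,4) via y @ 2.5634  # hit
  → r_6 = 2.5634
beam 7: φ=135°, α=285°
  direction (0.2588, -0.9659); cell (2,7); t to first gridline: x 1.8159, y 0.2278 (then +3.8637 / +1.0353)
    (2,6) via y @ 0.2278
    (2,5) via y @ 1.2630  # hit
  → r_7 = 1.2630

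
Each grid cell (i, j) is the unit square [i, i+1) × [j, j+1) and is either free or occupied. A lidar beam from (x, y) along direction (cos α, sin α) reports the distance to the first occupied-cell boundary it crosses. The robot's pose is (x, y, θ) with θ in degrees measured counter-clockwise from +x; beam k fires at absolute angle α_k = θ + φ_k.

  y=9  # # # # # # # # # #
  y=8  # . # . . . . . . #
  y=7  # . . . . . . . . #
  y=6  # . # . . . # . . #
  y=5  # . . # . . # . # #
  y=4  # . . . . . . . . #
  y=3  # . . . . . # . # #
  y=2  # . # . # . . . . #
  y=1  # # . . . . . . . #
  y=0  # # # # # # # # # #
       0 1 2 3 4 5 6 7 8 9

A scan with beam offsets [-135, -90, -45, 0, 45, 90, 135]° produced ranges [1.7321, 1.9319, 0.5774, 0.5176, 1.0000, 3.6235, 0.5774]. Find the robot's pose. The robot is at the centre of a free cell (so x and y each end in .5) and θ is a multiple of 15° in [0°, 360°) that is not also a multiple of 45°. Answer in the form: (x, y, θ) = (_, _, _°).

The pose lattice has 53·16 = 848 candidates. Test each by forward raycasting.
  (2.5, 7.5, 240°): beam 1 = 0.5176 ≠ 1.7321 ✗
  (7.5, 5.5, 105°): beam 1 = 0.5774 ≠ 1.7321 ✗
  (5.5, 1.5, 285°): beam 1 = 1.0000 ≠ 1.7321 ✗
  (7.5, 3.5, 285°): beam 1 = 0.5774 ≠ 1.7321 ✗
  (5.5, 3.5, 210°): beam 1 = 1.9319 ≠ 1.7321 ✗
  …
  (1.5, 6.5, 195°): r_1=1.7321, r_2=1.9319, r_3=0.5774, r_4=0.5176, r_5=1.0000, r_6=3.6235, r_7=0.5774 — all match ✓
Only this pose fits every beam.

(x, y, θ) = (1.5, 6.5, 195°)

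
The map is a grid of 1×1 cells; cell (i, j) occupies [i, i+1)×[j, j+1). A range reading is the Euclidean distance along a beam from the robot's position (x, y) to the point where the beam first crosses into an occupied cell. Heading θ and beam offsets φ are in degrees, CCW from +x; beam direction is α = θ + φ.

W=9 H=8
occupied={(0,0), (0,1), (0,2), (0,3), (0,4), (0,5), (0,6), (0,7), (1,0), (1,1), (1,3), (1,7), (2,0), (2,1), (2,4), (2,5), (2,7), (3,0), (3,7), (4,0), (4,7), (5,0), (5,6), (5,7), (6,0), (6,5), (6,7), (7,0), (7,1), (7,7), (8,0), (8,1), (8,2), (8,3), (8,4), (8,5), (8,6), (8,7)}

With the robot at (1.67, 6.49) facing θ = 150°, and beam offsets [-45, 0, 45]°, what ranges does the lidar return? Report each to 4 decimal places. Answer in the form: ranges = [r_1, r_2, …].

beam 1: φ=-45°, α=105°
  direction (-0.2588, 0.9659); cell (1,6); t to first gridline: x 2.5887, y 0.5280 (then +3.8637 / +1.0353)
    (1,7) via y @ 0.5280  # hit
  → r_1 = 0.5280
beam 2: φ=0°, α=150°
  direction (-0.8660, 0.5000); cell (1,6); t to first gridline: x 0.7736, y 1.0200 (then +1.1547 / +2.0000)
    (0,6) via x @ 0.7736  # hit
  → r_2 = 0.7736
beam 3: φ=45°, α=195°
  direction (-0.9659, -0.2588); cell (1,6); t to first gridline: x 0.6936, y 1.8932 (then +1.0353 / +3.8637)
    (0,6) via x @ 0.6936  # hit
  → r_3 = 0.6936

ranges = [0.5280, 0.7736, 0.6936]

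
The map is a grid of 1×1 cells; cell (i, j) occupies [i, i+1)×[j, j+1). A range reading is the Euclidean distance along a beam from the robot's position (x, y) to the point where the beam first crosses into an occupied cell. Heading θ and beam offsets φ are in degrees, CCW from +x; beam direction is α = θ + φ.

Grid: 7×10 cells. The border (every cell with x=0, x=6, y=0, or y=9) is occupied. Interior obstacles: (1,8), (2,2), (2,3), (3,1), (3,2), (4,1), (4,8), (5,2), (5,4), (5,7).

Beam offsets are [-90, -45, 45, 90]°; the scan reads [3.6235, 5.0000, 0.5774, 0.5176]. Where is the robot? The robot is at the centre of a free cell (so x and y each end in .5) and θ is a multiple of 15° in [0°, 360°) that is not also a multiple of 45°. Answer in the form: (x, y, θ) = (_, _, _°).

The pose lattice has 30·16 = 480 candidates. Test each by forward raycasting.
  (3.5, 7.5, 300°): beam 1 = 2.8868 ≠ 3.6235 ✗
  (3.5, 3.5, 75°): beam 1 = 1.9319 ≠ 3.6235 ✗
  (4.5, 5.5, 30°): beam 1 = 1.0000 ≠ 3.6235 ✗
  (3.5, 7.5, 30°): beam 1 = 3.0000 ≠ 3.6235 ✗
  (5.5, 8.5, 30°): beam 1 = 0.5774 ≠ 3.6235 ✗
  …
  (1.5, 7.5, 15°): r_1=3.6235, r_2=5.0000, r_3=0.5774, r_4=0.5176 — all match ✓
Unique over the lattice → pose = (1.5, 7.5, 15°).

(x, y, θ) = (1.5, 7.5, 15°)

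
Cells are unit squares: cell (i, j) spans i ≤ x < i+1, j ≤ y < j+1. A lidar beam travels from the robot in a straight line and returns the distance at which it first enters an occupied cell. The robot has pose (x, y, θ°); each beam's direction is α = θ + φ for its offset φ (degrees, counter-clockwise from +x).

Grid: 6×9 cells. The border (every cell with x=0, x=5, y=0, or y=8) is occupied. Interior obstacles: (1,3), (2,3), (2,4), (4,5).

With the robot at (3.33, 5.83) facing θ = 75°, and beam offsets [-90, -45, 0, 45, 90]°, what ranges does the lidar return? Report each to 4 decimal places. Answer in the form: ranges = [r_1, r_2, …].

beam 1: φ=-90°, α=345°
  d=(0.9659,-0.2588)  start (3,5)  tX=0.6936 tY=3.2069  stride 1/|dx|=1.0353 1/|dy|=3.8637
    cross x-line → (4,5), t=0.6936 (wall)
  → r_1 = 0.6936
beam 2: φ=-45°, α=30°
  d=(0.8660,0.5000)  start (3,5)  tX=0.7736 tY=0.3400  stride 1/|dx|=1.1547 1/|dy|=2.0000
    cross y-line → (3,6), t=0.3400
    cross x-line → (4,6), t=0.7736
    cross x-line → (5,6), t=1.9283 (wall)
  → r_2 = 1.9283
beam 3: φ=0°, α=75°
  d=(0.2588,0.9659)  start (3,5)  tX=2.5887 tY=0.1760  stride 1/|dx|=3.8637 1/|dy|=1.0353
    cross y-line → (3,6), t=0.1760
    cross y-line → (3,7), t=1.2113
    cross y-line → (3,8), t=2.2465 (wall)
  → r_3 = 2.2465
beam 4: φ=45°, α=120°
  d=(-0.5000,0.8660)  start (3,5)  tX=0.6600 tY=0.1963  stride 1/|dx|=2.0000 1/|dy|=1.1547
    cross y-line → (3,6), t=0.1963
    cross x-line → (2,6), t=0.6600
    cross y-line → (2,7), t=1.3510
    cross y-line → (2,8), t=2.5057 (wall)
  → r_4 = 2.5057
beam 5: φ=90°, α=165°
  d=(-0.9659,0.2588)  start (3,5)  tX=0.3416 tY=0.6568  stride 1/|dx|=1.0353 1/|dy|=3.8637
    cross x-line → (2,5), t=0.3416
    cross y-line → (2,6), t=0.6568
    cross x-line → (1,6), t=1.3769
    cross x-line → (0,6), t=2.4122 (wall)
  → r_5 = 2.4122

ranges = [0.6936, 1.9283, 2.2465, 2.5057, 2.4122]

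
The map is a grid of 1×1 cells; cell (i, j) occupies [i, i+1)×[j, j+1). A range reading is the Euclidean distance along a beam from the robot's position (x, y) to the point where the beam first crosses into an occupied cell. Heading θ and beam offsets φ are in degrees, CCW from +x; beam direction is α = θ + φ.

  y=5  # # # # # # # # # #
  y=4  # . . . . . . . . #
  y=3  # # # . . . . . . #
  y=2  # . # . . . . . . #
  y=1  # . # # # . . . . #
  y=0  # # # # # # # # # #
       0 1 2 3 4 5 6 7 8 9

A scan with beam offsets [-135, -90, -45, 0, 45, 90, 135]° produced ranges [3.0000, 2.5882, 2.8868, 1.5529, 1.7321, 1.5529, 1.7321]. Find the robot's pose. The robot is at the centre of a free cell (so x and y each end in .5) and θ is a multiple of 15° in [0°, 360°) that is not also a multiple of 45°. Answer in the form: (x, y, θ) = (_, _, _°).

Candidates: 26 free-cell centres × 16 headings = 416 poses. Raycast each; keep the one whose scan matches to 4 dp.
  (1.5, 2.5, 345°): beam 1 = 0.5774 ≠ 3.0000 ✗
  (1.5, 1.5, 60°): beam 1 = 0.5176 ≠ 3.0000 ✗
  (6.5, 1.5, 285°): beam 1 = 4.0415 ≠ 3.0000 ✗
  …
  (7.5, 3.5, 345°): r_1=3.0000, r_2=2.5882, r_3=2.8868, r_4=1.5529, r_5=1.7321, r_6=1.5529, r_7=1.7321 — all match ✓
Only this pose fits every beam.

(x, y, θ) = (7.5, 3.5, 345°)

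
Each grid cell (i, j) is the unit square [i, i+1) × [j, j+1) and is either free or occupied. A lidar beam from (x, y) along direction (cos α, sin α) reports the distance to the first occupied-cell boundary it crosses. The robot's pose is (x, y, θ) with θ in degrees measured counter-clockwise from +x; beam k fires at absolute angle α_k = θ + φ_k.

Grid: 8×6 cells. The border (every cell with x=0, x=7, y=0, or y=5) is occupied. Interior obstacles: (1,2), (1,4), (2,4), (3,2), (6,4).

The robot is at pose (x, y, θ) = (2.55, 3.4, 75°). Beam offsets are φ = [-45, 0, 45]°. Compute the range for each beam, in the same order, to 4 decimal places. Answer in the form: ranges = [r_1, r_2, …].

beam 1: φ=-45°, α=30°
  dir = (cos 30°, sin 30°) = (0.8660, 0.5000); from cell (2,3)
  next x-line at t=0.5196, next y-line at t=1.2000; Δt_x=1.1547, Δt_y=2.0000
    x: enter (3,3) at t=0.5196
    y: enter (3,4) at t=1.2000
    x: enter (4,4) at t=1.6743
    x: enter (5,4) at t=2.8290
    y: enter (5,5) at t=3.2000 ← occupied
  → r_1 = 3.2000
beam 2: φ=0°, α=75°
  dir = (cos 75°, sin 75°) = (0.2588, 0.9659); from cell (2,3)
  next x-line at t=1.7387, next y-line at t=0.6212; Δt_x=3.8637, Δt_y=1.0353
    y: enter (2,4) at t=0.6212 ← occupied
  → r_2 = 0.6212
beam 3: φ=45°, α=120°
  dir = (cos 120°, sin 120°) = (-0.5000, 0.8660); from cell (2,3)
  next x-line at t=1.1000, next y-line at t=0.6928; Δt_x=2.0000, Δt_y=1.1547
    y: enter (2,4) at t=0.6928 ← occupied
  → r_3 = 0.6928

ranges = [3.2000, 0.6212, 0.6928]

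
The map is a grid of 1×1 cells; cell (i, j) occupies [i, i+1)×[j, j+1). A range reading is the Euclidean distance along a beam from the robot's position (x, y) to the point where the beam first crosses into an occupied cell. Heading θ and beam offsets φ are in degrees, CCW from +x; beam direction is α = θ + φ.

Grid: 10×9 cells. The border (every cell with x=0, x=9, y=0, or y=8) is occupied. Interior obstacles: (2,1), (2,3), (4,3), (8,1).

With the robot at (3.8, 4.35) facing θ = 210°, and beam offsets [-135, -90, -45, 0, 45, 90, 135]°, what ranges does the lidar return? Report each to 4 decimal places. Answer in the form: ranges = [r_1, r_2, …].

beam 1: φ=-135°, α=75°
  dir = (cos 75°, sin 75°) = (0.2588, 0.9659); from cell (3,4)
  next x-line at t=0.7727, next y-line at t=0.6729; Δt_x=3.8637, Δt_y=1.0353
    y: enter (3,5) at t=0.6729
    x: enter (4,5) at t=0.7727
    y: enter (4,6) at t=1.7082
    y: enter (4,7) at t=2.7435
    y: enter (4,8) at t=3.7788 ← occupied
  → r_1 = 3.7788
beam 2: φ=-90°, α=120°
  dir = (cos 120°, sin 120°) = (-0.5000, 0.8660); from cell (3,4)
  next x-line at t=1.6000, next y-line at t=0.7506; Δt_x=2.0000, Δt_y=1.1547
    y: enter (3,5) at t=0.7506
    x: enter (2,5) at t=1.6000
    y: enter (2,6) at t=1.9053
    y: enter (2,7) at t=3.0600
    x: enter (1,7) at t=3.6000
    y: enter (1,8) at t=4.2147 ← occupied
  → r_2 = 4.2147
beam 3: φ=-45°, α=165°
  dir = (cos 165°, sin 165°) = (-0.9659, 0.2588); from cell (3,4)
  next x-line at t=0.8282, next y-line at t=2.5114; Δt_x=1.0353, Δt_y=3.8637
    x: enter (2,4) at t=0.8282
    x: enter (1,4) at t=1.8635
    y: enter (1,5) at t=2.5114
    x: enter (0,5) at t=2.8988 ← occupied
  → r_3 = 2.8988
beam 4: φ=0°, α=210°
  dir = (cos 210°, sin 210°) = (-0.8660, -0.5000); from cell (3,4)
  next x-line at t=0.9238, next y-line at t=0.7000; Δt_x=1.1547, Δt_y=2.0000
    y: enter (3,3) at t=0.7000
    x: enter (2,3) at t=0.9238 ← occupied
  → r_4 = 0.9238
beam 5: φ=45°, α=255°
  dir = (cos 255°, sin 255°) = (-0.2588, -0.9659); from cell (3,4)
  next x-line at t=3.0910, next y-line at t=0.3623; Δt_x=3.8637, Δt_y=1.0353
    y: enter (3,3) at t=0.3623
    y: enter (3,2) at t=1.3976
    y: enter (3,1) at t=2.4329
    x: enter (2,1) at t=3.0910 ← occupied
  → r_5 = 3.0910
beam 6: φ=90°, α=300°
  dir = (cos 300°, sin 300°) = (0.5000, -0.8660); from cell (3,4)
  next x-line at t=0.4000, next y-line at t=0.4041; Δt_x=2.0000, Δt_y=1.1547
    x: enter (4,4) at t=0.4000
    y: enter (4,3) at t=0.4041 ← occupied
  → r_6 = 0.4041
beam 7: φ=135°, α=345°
  dir = (cos 345°, sin 345°) = (0.9659, -0.2588); from cell (3,4)
  next x-line at t=0.2071, next y-line at t=1.3523; Δt_x=1.0353, Δt_y=3.8637
    x: enter (4,4) at t=0.2071
    x: enter (5,4) at t=1.2423
    y: enter (5,3) at t=1.3523
    x: enter (6,3) at t=2.2776
    x: enter (7,3) at t=3.3129
    x: enter (8,3) at t=4.3482
    y: enter (8,2) at t=5.2160
    x: enter (9,2) at t=5.3834 ← occupied
  → r_7 = 5.3834

ranges = [3.7788, 4.2147, 2.8988, 0.9238, 3.0910, 0.4041, 5.3834]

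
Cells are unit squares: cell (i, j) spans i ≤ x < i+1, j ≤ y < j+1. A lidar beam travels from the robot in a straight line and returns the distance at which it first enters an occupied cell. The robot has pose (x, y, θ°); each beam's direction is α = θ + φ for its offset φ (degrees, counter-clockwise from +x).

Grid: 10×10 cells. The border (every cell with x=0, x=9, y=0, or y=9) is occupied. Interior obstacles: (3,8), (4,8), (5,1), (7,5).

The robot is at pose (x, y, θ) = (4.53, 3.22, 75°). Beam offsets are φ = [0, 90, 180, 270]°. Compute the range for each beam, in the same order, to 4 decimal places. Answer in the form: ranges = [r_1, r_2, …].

beam 1: φ=0°, α=75°
  direction (0.2588, 0.9659); cell (4,3); t to first gridline: x 1.8159, y 0.8075 (then +3.8637 / +1.0353)
    (4,4) via y @ 0.8075
    (5,4) via x @ 1.8159
    (5,5) via y @ 1.8428
    (5,6) via y @ 2.8781
    (5,7) via y @ 3.9133
    (5,8) via y @ 4.9486
    (6,8) via x @ 5.6796
    (6,9) via y @ 5.9839  # hit
  → r_1 = 5.9839
beam 2: φ=90°, α=165°
  direction (-0.9659, 0.2588); cell (4,3); t to first gridline: x 0.5487, y 3.0137 (then +1.0353 / +3.8637)
    (3,3) via x @ 0.5487
    (2,3) via x @ 1.5840
    (1,3) via x @ 2.6192
    (1,4) via y @ 3.0137
    (0,4) via x @ 3.6545  # hit
  → r_2 = 3.6545
beam 3: φ=180°, α=255°
  direction (-0.2588, -0.9659); cell (4,3); t to first gridline: x 2.0478, y 0.2278 (then +3.8637 / +1.0353)
    (4,2) via y @ 0.2278
    (4,1) via y @ 1.2630
    (3,1) via x @ 2.0478
    (3,0) via y @ 2.2983  # hit
  → r_3 = 2.2983
beam 4: φ=270°, α=345°
  direction (0.9659, -0.2588); cell (4,3); t to first gridline: x 0.4866, y 0.8500 (then +1.0353 / +3.8637)
    (5,3) via x @ 0.4866
    (5,2) via y @ 0.8500
    (6,2) via x @ 1.5219
    (7,2) via x @ 2.5571
    (8,2) via x @ 3.5924
    (9,2) via x @ 4.6277  # hit
  → r_4 = 4.6277

ranges = [5.9839, 3.6545, 2.2983, 4.6277]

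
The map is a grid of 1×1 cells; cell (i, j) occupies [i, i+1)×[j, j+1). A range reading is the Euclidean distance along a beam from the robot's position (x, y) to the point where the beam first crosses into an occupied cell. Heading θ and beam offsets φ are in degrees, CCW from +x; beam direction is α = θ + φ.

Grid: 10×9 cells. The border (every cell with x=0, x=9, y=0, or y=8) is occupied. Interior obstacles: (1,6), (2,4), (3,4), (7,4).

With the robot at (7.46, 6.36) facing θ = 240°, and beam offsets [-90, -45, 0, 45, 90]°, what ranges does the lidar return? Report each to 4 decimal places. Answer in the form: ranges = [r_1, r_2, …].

ranges = [3.2800, 5.2546, 6.1892, 1.4080, 1.7782]

beam 1: φ=-90°, α=150°
  direction (-0.8660, 0.5000); cell (7,6); t to first gridline: x 0.5312, y 1.2800 (then +1.1547 / +2.0000)
    (6,6) via x @ 0.5312
    (6,7) via y @ 1.2800
    (5,7) via x @ 1.6859
    (4,7) via x @ 2.8406
    (4,8) via y @ 3.2800  # hit
  → r_1 = 3.2800
beam 2: φ=-45°, α=195°
  direction (-0.9659, -0.2588); cell (7,6); t to first gridline: x 0.4762, y 1.3909 (then +1.0353 / +3.8637)
    (6,6) via x @ 0.4762
    (6,5) via y @ 1.3909
    (5,5) via x @ 1.5115
    (4,5) via x @ 2.5468
    (3,5) via x @ 3.5821
    (2,5) via x @ 4.6173
    (2,4) via y @ 5.2546  # hit
  → r_2 = 5.2546
beam 3: φ=0°, α=240°
  direction (-0.5000, -0.8660); cell (7,6); t to first gridline: x 0.9200, y 0.4157 (then +2.0000 / +1.1547)
    (7,5) via y @ 0.4157
    (6,5) via x @ 0.9200
    (6,4) via y @ 1.5704
    (6,3) via y @ 2.7251
    (5,3) via x @ 2.9200
    (5,2) via y @ 3.8798
    (4,2) via x @ 4.9200
    (4,1) via y @ 5.0345
    (4,0) via y @ 6.1892  # hit
  → r_3 = 6.1892
beam 4: φ=45°, α=285°
  direction (0.2588, -0.9659); cell (7,6); t to first gridline: x 2.0864, y 0.3727 (then +3.8637 / +1.0353)
    (7,5) via y @ 0.3727
    (7,4) via y @ 1.4080  # hit
  → r_4 = 1.4080
beam 5: φ=90°, α=330°
  direction (0.8660, -0.5000); cell (7,6); t to first gridline: x 0.6235, y 0.7200 (then +1.1547 / +2.0000)
    (8,6) via x @ 0.6235
    (8,5) via y @ 0.7200
    (9,5) via x @ 1.7782  # hit
  → r_5 = 1.7782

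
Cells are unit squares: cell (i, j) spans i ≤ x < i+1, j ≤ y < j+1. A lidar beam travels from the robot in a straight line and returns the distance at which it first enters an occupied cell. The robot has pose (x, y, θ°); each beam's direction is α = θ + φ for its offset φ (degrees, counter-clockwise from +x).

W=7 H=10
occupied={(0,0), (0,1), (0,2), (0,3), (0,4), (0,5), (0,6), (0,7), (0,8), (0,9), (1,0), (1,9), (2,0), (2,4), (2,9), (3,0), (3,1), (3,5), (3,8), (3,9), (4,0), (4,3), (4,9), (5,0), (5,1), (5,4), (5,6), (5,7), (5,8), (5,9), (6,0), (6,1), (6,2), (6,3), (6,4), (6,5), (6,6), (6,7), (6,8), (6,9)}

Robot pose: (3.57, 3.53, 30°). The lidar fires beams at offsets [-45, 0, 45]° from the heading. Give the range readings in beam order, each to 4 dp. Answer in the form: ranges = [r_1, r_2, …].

ranges = [0.4452, 0.4965, 1.5219]

beam 1: φ=-45°, α=345°
  direction (0.9659, -0.2588); cell (3,3); t to first gridline: x 0.4452, y 2.0478 (then +1.0353 / +3.8637)
    (4,3) via x @ 0.4452  # hit
  → r_1 = 0.4452
beam 2: φ=0°, α=30°
  direction (0.8660, 0.5000); cell (3,3); t to first gridline: x 0.4965, y 0.9400 (then +1.1547 / +2.0000)
    (4,3) via x @ 0.4965  # hit
  → r_2 = 0.4965
beam 3: φ=45°, α=75°
  direction (0.2588, 0.9659); cell (3,3); t to first gridline: x 1.6614, y 0.4866 (then +3.8637 / +1.0353)
    (3,4) via y @ 0.4866
    (3,5) via y @ 1.5219  # hit
  → r_3 = 1.5219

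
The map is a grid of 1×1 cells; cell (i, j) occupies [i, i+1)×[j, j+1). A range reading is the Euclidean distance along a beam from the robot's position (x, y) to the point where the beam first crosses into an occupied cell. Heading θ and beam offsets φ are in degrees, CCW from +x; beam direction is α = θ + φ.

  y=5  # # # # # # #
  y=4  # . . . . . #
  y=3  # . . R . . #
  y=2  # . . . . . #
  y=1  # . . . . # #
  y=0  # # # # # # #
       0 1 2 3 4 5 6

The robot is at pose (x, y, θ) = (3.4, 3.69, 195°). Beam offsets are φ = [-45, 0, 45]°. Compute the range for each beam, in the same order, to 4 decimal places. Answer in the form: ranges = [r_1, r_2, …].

ranges = [2.6200, 2.4847, 3.1061]

beam 1: φ=-45°, α=150°
  dir = (cos 150°, sin 150°) = (-0.8660, 0.5000); from cell (3,3)
  next x-line at t=0.4619, next y-line at t=0.6200; Δt_x=1.1547, Δt_y=2.0000
    x: enter (2,3) at t=0.4619
    y: enter (2,4) at t=0.6200
    x: enter (1,4) at t=1.6166
    y: enter (1,5) at t=2.6200 ← occupied
  → r_1 = 2.6200
beam 2: φ=0°, α=195°
  dir = (cos 195°, sin 195°) = (-0.9659, -0.2588); from cell (3,3)
  next x-line at t=0.4141, next y-line at t=2.6660; Δt_x=1.0353, Δt_y=3.8637
    x: enter (2,3) at t=0.4141
    x: enter (1,3) at t=1.4494
    x: enter (0,3) at t=2.4847 ← occupied
  → r_2 = 2.4847
beam 3: φ=45°, α=240°
  dir = (cos 240°, sin 240°) = (-0.5000, -0.8660); from cell (3,3)
  next x-line at t=0.8000, next y-line at t=0.7967; Δt_x=2.0000, Δt_y=1.1547
    y: enter (3,2) at t=0.7967
    x: enter (2,2) at t=0.8000
    y: enter (2,1) at t=1.9514
    x: enter (1,1) at t=2.8000
    y: enter (1,0) at t=3.1061 ← occupied
  → r_3 = 3.1061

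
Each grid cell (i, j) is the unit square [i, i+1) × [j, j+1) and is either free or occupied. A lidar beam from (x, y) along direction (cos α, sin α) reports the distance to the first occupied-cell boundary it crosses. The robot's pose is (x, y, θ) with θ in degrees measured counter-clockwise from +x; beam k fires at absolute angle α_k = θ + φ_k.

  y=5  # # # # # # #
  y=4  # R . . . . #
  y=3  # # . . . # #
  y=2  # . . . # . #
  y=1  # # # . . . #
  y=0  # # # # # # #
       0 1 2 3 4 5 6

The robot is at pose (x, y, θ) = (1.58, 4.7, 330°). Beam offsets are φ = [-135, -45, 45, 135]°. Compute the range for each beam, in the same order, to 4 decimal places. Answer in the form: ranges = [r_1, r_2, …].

beam 1: φ=-135°, α=195°
  cosα=-0.9659 sinα=-0.2588 | (1,4) | tMaxX 0.6005 tMaxY 2.7046 | tΔX 1.0353 tΔY 3.8637
    t=0.6005 [x] (0,4) — stop
  → r_1 = 0.6005
beam 2: φ=-45°, α=285°
  cosα=0.2588 sinα=-0.9659 | (1,4) | tMaxX 1.6228 tMaxY 0.7247 | tΔX 3.8637 tΔY 1.0353
    t=0.7247 [y] (1,3) — stop
  → r_2 = 0.7247
beam 3: φ=45°, α=15°
  cosα=0.9659 sinα=0.2588 | (1,4) | tMaxX 0.4348 tMaxY 1.1591 | tΔX 1.0353 tΔY 3.8637
    t=0.4348 [x] (2,4)
    t=1.1591 [y] (2,5) — stop
  → r_3 = 1.1591
beam 4: φ=135°, α=105°
  cosα=-0.2588 sinα=0.9659 | (1,4) | tMaxX 2.2409 tMaxY 0.3106 | tΔX 3.8637 tΔY 1.0353
    t=0.3106 [y] (1,5) — stop
  → r_4 = 0.3106

ranges = [0.6005, 0.7247, 1.1591, 0.3106]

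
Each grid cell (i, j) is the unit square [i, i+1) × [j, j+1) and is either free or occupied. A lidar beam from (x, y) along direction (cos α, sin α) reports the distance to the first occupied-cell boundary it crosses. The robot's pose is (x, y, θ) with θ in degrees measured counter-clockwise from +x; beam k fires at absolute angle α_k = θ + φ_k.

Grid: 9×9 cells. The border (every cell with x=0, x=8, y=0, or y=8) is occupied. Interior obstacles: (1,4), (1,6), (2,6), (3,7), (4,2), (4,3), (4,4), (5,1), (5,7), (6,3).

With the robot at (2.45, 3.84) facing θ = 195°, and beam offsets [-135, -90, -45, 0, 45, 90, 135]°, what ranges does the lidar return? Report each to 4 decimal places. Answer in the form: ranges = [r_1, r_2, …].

beam 1: φ=-135°, α=60°
  direction (0.5000, 0.8660); cell (2,3); t to first gridline: x 1.1000, y 0.1848 (then +2.0000 / +1.1547)
    (2,4) via y @ 0.1848
    (3,4) via x @ 1.1000
    (3,5) via y @ 1.3395
    (3,6) via y @ 2.4942
    (4,6) via x @ 3.1000
    (4,7) via y @ 3.6489
    (4,8) via y @ 4.8036  # hit
  → r_1 = 4.8036
beam 2: φ=-90°, α=105°
  direction (-0.2588, 0.9659); cell (2,3); t to first gridline: x 1.7387, y 0.1656 (then +3.8637 / +1.0353)
    (2,4) via y @ 0.1656
    (2,5) via y @ 1.2009
    (1,5) via x @ 1.7387
    (1,6) via y @ 2.2362  # hit
  → r_2 = 2.2362
beam 3: φ=-45°, α=150°
  direction (-0.8660, 0.5000); cell (2,3); t to first gridline: x 0.5196, y 0.3200 (then +1.1547 / +2.0000)
    (2,4) via y @ 0.3200
    (1,4) via x @ 0.5196  # hit
  → r_3 = 0.5196
beam 4: φ=0°, α=195°
  direction (-0.9659, -0.2588); cell (2,3); t to first gridline: x 0.4659, y 3.2455 (then +1.0353 / +3.8637)
    (1,3) via x @ 0.4659
    (0,3) via x @ 1.5012  # hit
  → r_4 = 1.5012
beam 5: φ=45°, α=240°
  direction (-0.5000, -0.8660); cell (2,3); t to first gridline: x 0.9000, y 0.9699 (then +2.0000 / +1.1547)
    (1,3) via x @ 0.9000
    (1,2) via y @ 0.9699
    (1,1) via y @ 2.1246
    (0,1) via x @ 2.9000  # hit
  → r_5 = 2.9000
beam 6: φ=90°, α=285°
  direction (0.2588, -0.9659); cell (2,3); t to first gridline: x 2.1250, y 0.8696 (then +3.8637 / +1.0353)
    (2,2) via y @ 0.8696
    (2,1) via y @ 1.9049
    (3,1) via x @ 2.1250
    (3,0) via y @ 2.9402  # hit
  → r_6 = 2.9402
beam 7: φ=135°, α=330°
  direction (0.8660, -0.5000); cell (2,3); t to first gridline: x 0.6351, y 1.6800 (then +1.1547 / +2.0000)
    (3,3) via x @ 0.6351
    (3,2) via y @ 1.6800
    (4,2) via x @ 1.7898  # hit
  → r_7 = 1.7898

ranges = [4.8036, 2.2362, 0.5196, 1.5012, 2.9000, 2.9402, 1.7898]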